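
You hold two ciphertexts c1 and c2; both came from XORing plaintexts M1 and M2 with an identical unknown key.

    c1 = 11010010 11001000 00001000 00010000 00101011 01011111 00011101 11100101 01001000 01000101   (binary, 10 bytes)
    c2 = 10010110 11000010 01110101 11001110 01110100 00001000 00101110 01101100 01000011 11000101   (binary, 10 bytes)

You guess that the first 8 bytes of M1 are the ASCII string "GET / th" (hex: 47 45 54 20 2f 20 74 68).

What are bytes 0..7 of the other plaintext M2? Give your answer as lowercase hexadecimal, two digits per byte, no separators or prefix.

034f29fe707747e1

First, c1 ⊕ c2 = (M1 ⊕ K) ⊕ (M2 ⊕ K) = M1 ⊕ M2, so the key drops out. Then M2 = (M1 ⊕ M2) ⊕ M1 over the first 8 bytes.
byte 0: (d2 ^ 96) ^ 47 = 44 ^ 47 = 03
byte 1: (c8 ^ c2) ^ 45 = 0a ^ 45 = 4f
byte 2: (08 ^ 75) ^ 54 = 7d ^ 54 = 29
byte 3: (10 ^ ce) ^ 20 = de ^ 20 = fe
byte 4: (2b ^ 74) ^ 2f = 5f ^ 2f = 70
byte 5: (5f ^ 08) ^ 20 = 57 ^ 20 = 77
byte 6: (1d ^ 2e) ^ 74 = 33 ^ 74 = 47
byte 7: (e5 ^ 6c) ^ 68 = 89 ^ 68 = e1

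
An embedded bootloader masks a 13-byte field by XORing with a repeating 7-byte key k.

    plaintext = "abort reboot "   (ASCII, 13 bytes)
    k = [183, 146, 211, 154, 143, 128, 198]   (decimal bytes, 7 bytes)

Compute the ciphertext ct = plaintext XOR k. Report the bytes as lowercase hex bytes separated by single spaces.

The 7-byte key repeats, so the effective keystream is b7 92 d3 9a 8f 80 c6 b7 92 d3 9a 8f 80.
byte 0:  97 xor 183 = 214
byte 1:  98 xor 146 = 240
byte 2: 111 xor 211 = 188
byte 3: 114 xor 154 = 232
byte 4: 116 xor 143 = 251
byte 5:  32 xor 128 = 160
byte 6: 114 xor 198 = 180
byte 7: 101 xor 183 = 210
byte 8:  98 xor 146 = 240
byte 9: 111 xor 211 = 188
byte 10: 111 xor 154 = 245
byte 11: 116 xor 143 = 251
byte 12:  32 xor 128 = 160

d6 f0 bc e8 fb a0 b4 d2 f0 bc f5 fb a0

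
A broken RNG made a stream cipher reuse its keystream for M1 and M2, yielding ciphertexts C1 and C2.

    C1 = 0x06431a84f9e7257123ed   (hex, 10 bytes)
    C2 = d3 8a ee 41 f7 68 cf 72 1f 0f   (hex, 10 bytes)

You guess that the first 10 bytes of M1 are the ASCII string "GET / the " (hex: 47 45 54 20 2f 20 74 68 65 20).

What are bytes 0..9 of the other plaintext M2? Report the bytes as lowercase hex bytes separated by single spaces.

First, C1 ⊕ C2 = (M1 ⊕ K) ⊕ (M2 ⊕ K) = M1 ⊕ M2, so the key drops out. Then M2 = (M1 ⊕ M2) ⊕ M1 over the first 10 bytes.
byte 0: (06 XOR d3) XOR 47 = d5 XOR 47 = 92
byte 1: (43 XOR 8a) XOR 45 = c9 XOR 45 = 8c
byte 2: (1a XOR ee) XOR 54 = f4 XOR 54 = a0
byte 3: (84 XOR 41) XOR 20 = c5 XOR 20 = e5
byte 4: (f9 XOR f7) XOR 2f = 0e XOR 2f = 21
byte 5: (e7 XOR 68) XOR 20 = 8f XOR 20 = af
byte 6: (25 XOR cf) XOR 74 = ea XOR 74 = 9e
byte 7: (71 XOR 72) XOR 68 = 03 XOR 68 = 6b
byte 8: (23 XOR 1f) XOR 65 = 3c XOR 65 = 59
byte 9: (ed XOR 0f) XOR 20 = e2 XOR 20 = c2

92 8c a0 e5 21 af 9e 6b 59 c2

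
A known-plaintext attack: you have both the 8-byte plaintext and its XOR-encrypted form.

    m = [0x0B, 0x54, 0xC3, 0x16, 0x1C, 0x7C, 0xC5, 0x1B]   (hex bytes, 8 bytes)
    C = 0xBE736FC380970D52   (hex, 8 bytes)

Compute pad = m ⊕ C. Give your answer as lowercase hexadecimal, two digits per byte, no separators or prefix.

Since C = m ⊕ pad, XORing both sides with m gives pad = m ⊕ C.
0b XOR be = b5
54 XOR 73 = 27
c3 XOR 6f = ac
16 XOR c3 = d5
1c XOR 80 = 9c
7c XOR 97 = eb
c5 XOR 0d = c8
1b XOR 52 = 49

b527acd59cebc849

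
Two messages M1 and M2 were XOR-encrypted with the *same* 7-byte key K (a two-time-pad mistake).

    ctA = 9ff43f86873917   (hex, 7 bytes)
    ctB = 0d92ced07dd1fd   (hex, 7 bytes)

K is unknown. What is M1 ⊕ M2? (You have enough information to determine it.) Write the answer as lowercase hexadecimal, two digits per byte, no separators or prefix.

ctA ⊕ ctB = (M1 ⊕ K) ⊕ (M2 ⊕ K) = M1 ⊕ M2 — the shared key cancels under XOR.
10011111 XOR 00001101 = 10010010
11110100 XOR 10010010 = 01100110
00111111 XOR 11001110 = 11110001
10000110 XOR 11010000 = 01010110
10000111 XOR 01111101 = 11111010
00111001 XOR 11010001 = 11101000
00010111 XOR 11111101 = 11101010

9266f156fae8ea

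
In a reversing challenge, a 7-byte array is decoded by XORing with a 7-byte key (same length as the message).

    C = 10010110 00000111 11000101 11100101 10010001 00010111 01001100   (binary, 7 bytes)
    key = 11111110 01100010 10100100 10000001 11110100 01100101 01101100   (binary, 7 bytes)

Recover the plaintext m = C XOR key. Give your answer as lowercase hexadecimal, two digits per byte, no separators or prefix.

68656164657220

XOR is its own inverse, so applying the key byte-wise gives the result directly.
byte 0: 96 XOR fe = 68
byte 1: 07 XOR 62 = 65
byte 2: c5 XOR a4 = 61
byte 3: e5 XOR 81 = 64
byte 4: 91 XOR f4 = 65
byte 5: 17 XOR 65 = 72
byte 6: 4c XOR 6c = 20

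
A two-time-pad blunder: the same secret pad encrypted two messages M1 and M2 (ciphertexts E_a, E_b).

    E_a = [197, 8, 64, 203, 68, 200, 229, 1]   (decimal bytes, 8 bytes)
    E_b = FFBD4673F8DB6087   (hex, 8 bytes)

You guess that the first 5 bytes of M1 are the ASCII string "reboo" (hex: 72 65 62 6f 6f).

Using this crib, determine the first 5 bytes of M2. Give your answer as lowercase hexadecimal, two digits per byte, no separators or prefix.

First, E_a ⊕ E_b = (M1 ⊕ K) ⊕ (M2 ⊕ K) = M1 ⊕ M2, so the key drops out. Then M2 = (M1 ⊕ M2) ⊕ M1 over the first 5 bytes.
byte 0: (c5 ^ ff) ^ 72 = 3a ^ 72 = 48
byte 1: (08 ^ bd) ^ 65 = b5 ^ 65 = d0
byte 2: (40 ^ 46) ^ 62 = 06 ^ 62 = 64
byte 3: (cb ^ 73) ^ 6f = b8 ^ 6f = d7
byte 4: (44 ^ f8) ^ 6f = bc ^ 6f = d3

48d064d7d3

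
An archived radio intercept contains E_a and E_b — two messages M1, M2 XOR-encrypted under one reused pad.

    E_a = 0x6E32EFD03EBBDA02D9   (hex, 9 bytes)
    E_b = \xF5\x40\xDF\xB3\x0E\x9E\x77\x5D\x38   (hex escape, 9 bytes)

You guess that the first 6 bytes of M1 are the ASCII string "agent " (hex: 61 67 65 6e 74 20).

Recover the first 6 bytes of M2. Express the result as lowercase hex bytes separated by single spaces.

fa 15 55 0d 44 05

First, E_a ⊕ E_b = (M1 ⊕ K) ⊕ (M2 ⊕ K) = M1 ⊕ M2, so the key drops out. Then M2 = (M1 ⊕ M2) ⊕ M1 over the first 6 bytes.
byte 0: (6e ⊕ f5) ⊕ 61 = 9b ⊕ 61 = fa
byte 1: (32 ⊕ 40) ⊕ 67 = 72 ⊕ 67 = 15
byte 2: (ef ⊕ df) ⊕ 65 = 30 ⊕ 65 = 55
byte 3: (d0 ⊕ b3) ⊕ 6e = 63 ⊕ 6e = 0d
byte 4: (3e ⊕ 0e) ⊕ 74 = 30 ⊕ 74 = 44
byte 5: (bb ⊕ 9e) ⊕ 20 = 25 ⊕ 20 = 05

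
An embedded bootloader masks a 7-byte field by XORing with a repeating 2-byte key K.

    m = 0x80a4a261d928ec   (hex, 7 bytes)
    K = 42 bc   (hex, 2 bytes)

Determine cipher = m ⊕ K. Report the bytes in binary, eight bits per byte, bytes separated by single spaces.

11000010 00011000 11100000 11011101 10011011 10010100 10101110

The 2-byte key repeats, so the effective keystream is 42 bc 42 bc 42 bc 42.
byte 0: 10000000 xor 01000010 = 11000010
byte 1: 10100100 xor 10111100 = 00011000
byte 2: 10100010 xor 01000010 = 11100000
byte 3: 01100001 xor 10111100 = 11011101
byte 4: 11011001 xor 01000010 = 10011011
byte 5: 00101000 xor 10111100 = 10010100
byte 6: 11101100 xor 01000010 = 10101110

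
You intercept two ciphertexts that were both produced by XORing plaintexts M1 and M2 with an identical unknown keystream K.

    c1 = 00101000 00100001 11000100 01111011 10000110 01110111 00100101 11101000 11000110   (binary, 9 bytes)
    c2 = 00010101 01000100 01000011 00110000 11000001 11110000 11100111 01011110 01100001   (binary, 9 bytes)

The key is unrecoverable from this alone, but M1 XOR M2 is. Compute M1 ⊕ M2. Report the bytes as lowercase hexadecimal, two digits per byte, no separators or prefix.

c1 ⊕ c2 = (M1 ⊕ K) ⊕ (M2 ⊕ K) = M1 ⊕ M2 — the shared key cancels under XOR.
28 XOR 15 = 3d
21 XOR 44 = 65
c4 XOR 43 = 87
7b XOR 30 = 4b
86 XOR c1 = 47
77 XOR f0 = 87
25 XOR e7 = c2
e8 XOR 5e = b6
c6 XOR 61 = a7

3d65874b4787c2b6a7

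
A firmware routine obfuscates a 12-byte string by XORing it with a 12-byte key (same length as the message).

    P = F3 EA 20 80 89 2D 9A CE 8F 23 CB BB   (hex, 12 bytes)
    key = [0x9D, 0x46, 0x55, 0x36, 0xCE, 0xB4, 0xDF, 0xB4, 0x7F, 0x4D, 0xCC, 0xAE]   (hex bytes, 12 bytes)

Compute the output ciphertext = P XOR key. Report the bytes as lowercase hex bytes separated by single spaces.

243 ⊕ 157 = 110
234 ⊕  70 = 172
 32 ⊕  85 = 117
128 ⊕  54 = 182
137 ⊕ 206 =  71
 45 ⊕ 180 = 153
154 ⊕ 223 =  69
206 ⊕ 180 = 122
143 ⊕ 127 = 240
 35 ⊕  77 = 110
203 ⊕ 204 =   7
187 ⊕ 174 =  21

6e ac 75 b6 47 99 45 7a f0 6e 07 15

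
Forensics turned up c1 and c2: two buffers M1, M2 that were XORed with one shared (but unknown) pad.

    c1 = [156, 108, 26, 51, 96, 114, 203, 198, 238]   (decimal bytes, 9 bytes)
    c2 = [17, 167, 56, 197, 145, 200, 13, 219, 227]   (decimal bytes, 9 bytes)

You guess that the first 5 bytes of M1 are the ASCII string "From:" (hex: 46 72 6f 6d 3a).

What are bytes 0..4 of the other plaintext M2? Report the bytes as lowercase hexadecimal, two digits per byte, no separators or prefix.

cbb94d9bcb

First, c1 ⊕ c2 = (M1 ⊕ K) ⊕ (M2 ⊕ K) = M1 ⊕ M2, so the key drops out. Then M2 = (M1 ⊕ M2) ⊕ M1 over the first 5 bytes.
byte 0: (9c XOR 11) XOR 46 = 8d XOR 46 = cb
byte 1: (6c XOR a7) XOR 72 = cb XOR 72 = b9
byte 2: (1a XOR 38) XOR 6f = 22 XOR 6f = 4d
byte 3: (33 XOR c5) XOR 6d = f6 XOR 6d = 9b
byte 4: (60 XOR 91) XOR 3a = f1 XOR 3a = cb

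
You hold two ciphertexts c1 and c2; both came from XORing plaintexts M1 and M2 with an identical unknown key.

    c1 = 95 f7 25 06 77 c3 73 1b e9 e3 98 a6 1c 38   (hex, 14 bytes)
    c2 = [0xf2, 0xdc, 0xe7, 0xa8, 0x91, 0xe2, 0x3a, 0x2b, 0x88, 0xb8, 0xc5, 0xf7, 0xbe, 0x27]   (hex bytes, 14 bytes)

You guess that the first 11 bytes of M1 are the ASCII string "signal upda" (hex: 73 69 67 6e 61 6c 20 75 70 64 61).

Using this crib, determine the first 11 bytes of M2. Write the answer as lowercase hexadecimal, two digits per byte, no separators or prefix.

First, c1 ⊕ c2 = (M1 ⊕ K) ⊕ (M2 ⊕ K) = M1 ⊕ M2, so the key drops out. Then M2 = (M1 ⊕ M2) ⊕ M1 over the first 11 bytes.
byte 0: (95 ⊕ f2) ⊕ 73 = 67 ⊕ 73 = 14
byte 1: (f7 ⊕ dc) ⊕ 69 = 2b ⊕ 69 = 42
byte 2: (25 ⊕ e7) ⊕ 67 = c2 ⊕ 67 = a5
byte 3: (06 ⊕ a8) ⊕ 6e = ae ⊕ 6e = c0
byte 4: (77 ⊕ 91) ⊕ 61 = e6 ⊕ 61 = 87
byte 5: (c3 ⊕ e2) ⊕ 6c = 21 ⊕ 6c = 4d
byte 6: (73 ⊕ 3a) ⊕ 20 = 49 ⊕ 20 = 69
byte 7: (1b ⊕ 2b) ⊕ 75 = 30 ⊕ 75 = 45
byte 8: (e9 ⊕ 88) ⊕ 70 = 61 ⊕ 70 = 11
byte 9: (e3 ⊕ b8) ⊕ 64 = 5b ⊕ 64 = 3f
byte 10: (98 ⊕ c5) ⊕ 61 = 5d ⊕ 61 = 3c

1442a5c0874d6945113f3c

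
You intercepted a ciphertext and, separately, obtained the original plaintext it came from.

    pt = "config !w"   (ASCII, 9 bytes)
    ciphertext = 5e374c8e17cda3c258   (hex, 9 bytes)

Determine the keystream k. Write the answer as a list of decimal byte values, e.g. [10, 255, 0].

Since ciphertext = pt ⊕ k, XORing both sides with pt gives k = pt ⊕ ciphertext.
01100011 ⊕ 01011110 = 00111101
01101111 ⊕ 00110111 = 01011000
01101110 ⊕ 01001100 = 00100010
01100110 ⊕ 10001110 = 11101000
01101001 ⊕ 00010111 = 01111110
01100111 ⊕ 11001101 = 10101010
00100000 ⊕ 10100011 = 10000011
00100001 ⊕ 11000010 = 11100011
01110111 ⊕ 01011000 = 00101111

[61, 88, 34, 232, 126, 170, 131, 227, 47]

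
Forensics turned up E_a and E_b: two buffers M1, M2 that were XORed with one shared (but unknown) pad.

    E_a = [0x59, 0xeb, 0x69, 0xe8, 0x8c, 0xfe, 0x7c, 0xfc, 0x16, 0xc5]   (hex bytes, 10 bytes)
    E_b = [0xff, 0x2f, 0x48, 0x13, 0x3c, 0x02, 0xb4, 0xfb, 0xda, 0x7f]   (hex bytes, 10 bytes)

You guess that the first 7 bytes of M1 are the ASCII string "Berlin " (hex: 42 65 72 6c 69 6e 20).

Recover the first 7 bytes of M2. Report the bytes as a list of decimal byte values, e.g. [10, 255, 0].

[228, 161, 83, 151, 217, 146, 232]

First, E_a ⊕ E_b = (M1 ⊕ K) ⊕ (M2 ⊕ K) = M1 ⊕ M2, so the key drops out. Then M2 = (M1 ⊕ M2) ⊕ M1 over the first 7 bytes.
byte 0: (59 ^ ff) ^ 42 = a6 ^ 42 = e4
byte 1: (eb ^ 2f) ^ 65 = c4 ^ 65 = a1
byte 2: (69 ^ 48) ^ 72 = 21 ^ 72 = 53
byte 3: (e8 ^ 13) ^ 6c = fb ^ 6c = 97
byte 4: (8c ^ 3c) ^ 69 = b0 ^ 69 = d9
byte 5: (fe ^ 02) ^ 6e = fc ^ 6e = 92
byte 6: (7c ^ b4) ^ 20 = c8 ^ 20 = e8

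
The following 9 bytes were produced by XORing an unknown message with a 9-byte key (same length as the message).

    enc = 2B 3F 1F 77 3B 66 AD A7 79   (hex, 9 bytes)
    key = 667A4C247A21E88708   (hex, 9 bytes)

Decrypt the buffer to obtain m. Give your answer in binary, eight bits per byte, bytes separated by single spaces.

01001101 01000101 01010011 01010011 01000001 01000111 01000101 00100000 01110001

XOR is its own inverse, so applying the key byte-wise gives the result directly.
 43 XOR 102 =  77
 63 XOR 122 =  69
 31 XOR  76 =  83
119 XOR  36 =  83
 59 XOR 122 =  65
102 XOR  33 =  71
173 XOR 232 =  69
167 XOR 135 =  32
121 XOR   8 = 113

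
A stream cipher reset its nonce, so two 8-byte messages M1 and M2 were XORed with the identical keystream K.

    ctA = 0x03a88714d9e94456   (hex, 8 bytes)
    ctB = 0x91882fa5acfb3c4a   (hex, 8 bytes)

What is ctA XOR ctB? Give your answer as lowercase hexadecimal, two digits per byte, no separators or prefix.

ctA ⊕ ctB = (M1 ⊕ K) ⊕ (M2 ⊕ K) = M1 ⊕ M2 — the shared key cancels under XOR.
03 ^ 91 = 92
a8 ^ 88 = 20
87 ^ 2f = a8
14 ^ a5 = b1
d9 ^ ac = 75
e9 ^ fb = 12
44 ^ 3c = 78
56 ^ 4a = 1c

9220a8b17512781c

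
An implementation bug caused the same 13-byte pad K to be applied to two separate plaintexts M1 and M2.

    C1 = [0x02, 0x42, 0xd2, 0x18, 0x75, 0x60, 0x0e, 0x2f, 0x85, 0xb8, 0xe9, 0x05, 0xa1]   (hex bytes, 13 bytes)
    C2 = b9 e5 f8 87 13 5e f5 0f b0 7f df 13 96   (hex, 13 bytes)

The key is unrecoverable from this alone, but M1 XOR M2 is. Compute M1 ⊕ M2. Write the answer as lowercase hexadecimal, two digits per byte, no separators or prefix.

bba72a9f663efb2035c7361637

C1 ⊕ C2 = (M1 ⊕ K) ⊕ (M2 ⊕ K) = M1 ⊕ M2 — the shared key cancels under XOR.
02 XOR b9 = bb
42 XOR e5 = a7
d2 XOR f8 = 2a
18 XOR 87 = 9f
75 XOR 13 = 66
60 XOR 5e = 3e
0e XOR f5 = fb
2f XOR 0f = 20
85 XOR b0 = 35
b8 XOR 7f = c7
e9 XOR df = 36
05 XOR 13 = 16
a1 XOR 96 = 37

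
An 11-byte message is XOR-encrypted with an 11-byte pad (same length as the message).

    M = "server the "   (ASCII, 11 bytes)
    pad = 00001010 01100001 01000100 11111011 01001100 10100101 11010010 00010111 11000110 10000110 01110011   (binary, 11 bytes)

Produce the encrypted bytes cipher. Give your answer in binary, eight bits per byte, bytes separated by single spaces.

115 ⊕  10 = 121
101 ⊕  97 =   4
114 ⊕  68 =  54
118 ⊕ 251 = 141
101 ⊕  76 =  41
114 ⊕ 165 = 215
 32 ⊕ 210 = 242
116 ⊕  23 =  99
104 ⊕ 198 = 174
101 ⊕ 134 = 227
 32 ⊕ 115 =  83

01111001 00000100 00110110 10001101 00101001 11010111 11110010 01100011 10101110 11100011 01010011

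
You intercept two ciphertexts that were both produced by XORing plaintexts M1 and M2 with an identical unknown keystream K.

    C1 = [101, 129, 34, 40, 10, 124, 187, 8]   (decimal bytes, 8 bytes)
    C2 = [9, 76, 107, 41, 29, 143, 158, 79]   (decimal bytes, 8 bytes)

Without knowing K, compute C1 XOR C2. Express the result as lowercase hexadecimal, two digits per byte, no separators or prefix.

C1 ⊕ C2 = (M1 ⊕ K) ⊕ (M2 ⊕ K) = M1 ⊕ M2 — the shared key cancels under XOR.
byte 0: 65 XOR 09 = 6c
byte 1: 81 XOR 4c = cd
byte 2: 22 XOR 6b = 49
byte 3: 28 XOR 29 = 01
byte 4: 0a XOR 1d = 17
byte 5: 7c XOR 8f = f3
byte 6: bb XOR 9e = 25
byte 7: 08 XOR 4f = 47

6ccd490117f32547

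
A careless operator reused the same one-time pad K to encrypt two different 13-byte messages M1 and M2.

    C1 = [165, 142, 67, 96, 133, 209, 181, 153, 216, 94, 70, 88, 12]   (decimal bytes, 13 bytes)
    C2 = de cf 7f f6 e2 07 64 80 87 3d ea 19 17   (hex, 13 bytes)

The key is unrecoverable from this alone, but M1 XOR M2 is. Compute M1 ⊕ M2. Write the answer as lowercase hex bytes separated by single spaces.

C1 ⊕ C2 = (M1 ⊕ K) ⊕ (M2 ⊕ K) = M1 ⊕ M2 — the shared key cancels under XOR.
165 ^ 222 = 123
142 ^ 207 =  65
 67 ^ 127 =  60
 96 ^ 246 = 150
133 ^ 226 = 103
209 ^   7 = 214
181 ^ 100 = 209
153 ^ 128 =  25
216 ^ 135 =  95
 94 ^  61 =  99
 70 ^ 234 = 172
 88 ^  25 =  65
 12 ^  23 =  27

7b 41 3c 96 67 d6 d1 19 5f 63 ac 41 1b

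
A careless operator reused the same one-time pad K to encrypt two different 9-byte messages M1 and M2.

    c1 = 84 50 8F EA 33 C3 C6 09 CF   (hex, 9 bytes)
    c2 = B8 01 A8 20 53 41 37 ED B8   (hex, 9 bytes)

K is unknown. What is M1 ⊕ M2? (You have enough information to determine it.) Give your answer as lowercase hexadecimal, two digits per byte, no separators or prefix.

c1 ⊕ c2 = (M1 ⊕ K) ⊕ (M2 ⊕ K) = M1 ⊕ M2 — the shared key cancels under XOR.
84 xor b8 = 3c
50 xor 01 = 51
8f xor a8 = 27
ea xor 20 = ca
33 xor 53 = 60
c3 xor 41 = 82
c6 xor 37 = f1
09 xor ed = e4
cf xor b8 = 77

3c5127ca6082f1e477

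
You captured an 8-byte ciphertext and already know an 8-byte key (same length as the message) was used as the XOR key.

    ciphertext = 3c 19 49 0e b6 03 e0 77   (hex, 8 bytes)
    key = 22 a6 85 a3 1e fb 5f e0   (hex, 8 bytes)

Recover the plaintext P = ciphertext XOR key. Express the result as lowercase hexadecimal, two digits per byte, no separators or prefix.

3c xor 22 = 1e
19 xor a6 = bf
49 xor 85 = cc
0e xor a3 = ad
b6 xor 1e = a8
03 xor fb = f8
e0 xor 5f = bf
77 xor e0 = 97

1ebfccada8f8bf97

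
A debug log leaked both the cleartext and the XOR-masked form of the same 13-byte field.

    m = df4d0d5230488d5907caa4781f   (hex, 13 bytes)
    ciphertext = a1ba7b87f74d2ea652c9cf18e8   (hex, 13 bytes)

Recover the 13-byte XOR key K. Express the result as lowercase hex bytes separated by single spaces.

7e f7 76 d5 c7 05 a3 ff 55 03 6b 60 f7

Since ciphertext = m ⊕ K, XORing both sides with m gives K = m ⊕ ciphertext.
11011111 ^ 10100001 = 01111110
01001101 ^ 10111010 = 11110111
00001101 ^ 01111011 = 01110110
01010010 ^ 10000111 = 11010101
00110000 ^ 11110111 = 11000111
01001000 ^ 01001101 = 00000101
10001101 ^ 00101110 = 10100011
01011001 ^ 10100110 = 11111111
00000111 ^ 01010010 = 01010101
11001010 ^ 11001001 = 00000011
10100100 ^ 11001111 = 01101011
01111000 ^ 00011000 = 01100000
00011111 ^ 11101000 = 11110111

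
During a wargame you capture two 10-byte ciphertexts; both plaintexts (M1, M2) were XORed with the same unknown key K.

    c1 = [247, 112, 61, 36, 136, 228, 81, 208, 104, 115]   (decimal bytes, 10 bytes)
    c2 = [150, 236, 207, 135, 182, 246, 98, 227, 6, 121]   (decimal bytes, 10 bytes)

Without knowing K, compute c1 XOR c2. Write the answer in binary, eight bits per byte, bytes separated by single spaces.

c1 ⊕ c2 = (M1 ⊕ K) ⊕ (M2 ⊕ K) = M1 ⊕ M2 — the shared key cancels under XOR.
byte 0: 11110111 XOR 10010110 = 01100001
byte 1: 01110000 XOR 11101100 = 10011100
byte 2: 00111101 XOR 11001111 = 11110010
byte 3: 00100100 XOR 10000111 = 10100011
byte 4: 10001000 XOR 10110110 = 00111110
byte 5: 11100100 XOR 11110110 = 00010010
byte 6: 01010001 XOR 01100010 = 00110011
byte 7: 11010000 XOR 11100011 = 00110011
byte 8: 01101000 XOR 00000110 = 01101110
byte 9: 01110011 XOR 01111001 = 00001010

01100001 10011100 11110010 10100011 00111110 00010010 00110011 00110011 01101110 00001010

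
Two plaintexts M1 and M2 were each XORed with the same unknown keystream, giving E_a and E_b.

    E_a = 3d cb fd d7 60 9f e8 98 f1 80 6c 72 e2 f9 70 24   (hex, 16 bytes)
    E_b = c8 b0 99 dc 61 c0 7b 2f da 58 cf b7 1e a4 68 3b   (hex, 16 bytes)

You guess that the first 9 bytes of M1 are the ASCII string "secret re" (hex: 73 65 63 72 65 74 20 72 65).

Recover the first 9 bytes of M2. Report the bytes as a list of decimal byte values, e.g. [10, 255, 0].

[134, 30, 7, 121, 100, 43, 179, 197, 78]

First, E_a ⊕ E_b = (M1 ⊕ K) ⊕ (M2 ⊕ K) = M1 ⊕ M2, so the key drops out. Then M2 = (M1 ⊕ M2) ⊕ M1 over the first 9 bytes.
byte 0: (3d ^ c8) ^ 73 = f5 ^ 73 = 86
byte 1: (cb ^ b0) ^ 65 = 7b ^ 65 = 1e
byte 2: (fd ^ 99) ^ 63 = 64 ^ 63 = 07
byte 3: (d7 ^ dc) ^ 72 = 0b ^ 72 = 79
byte 4: (60 ^ 61) ^ 65 = 01 ^ 65 = 64
byte 5: (9f ^ c0) ^ 74 = 5f ^ 74 = 2b
byte 6: (e8 ^ 7b) ^ 20 = 93 ^ 20 = b3
byte 7: (98 ^ 2f) ^ 72 = b7 ^ 72 = c5
byte 8: (f1 ^ da) ^ 65 = 2b ^ 65 = 4e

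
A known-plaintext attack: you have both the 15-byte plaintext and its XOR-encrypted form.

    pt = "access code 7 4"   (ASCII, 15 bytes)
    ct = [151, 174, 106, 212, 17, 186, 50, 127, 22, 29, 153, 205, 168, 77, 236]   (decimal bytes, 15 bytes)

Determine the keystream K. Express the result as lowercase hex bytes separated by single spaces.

Since ct = pt ⊕ K, XORing both sides with pt gives K = pt ⊕ ct.
01100001 xor 10010111 = 11110110
01100011 xor 10101110 = 11001101
01100011 xor 01101010 = 00001001
01100101 xor 11010100 = 10110001
01110011 xor 00010001 = 01100010
01110011 xor 10111010 = 11001001
00100000 xor 00110010 = 00010010
01100011 xor 01111111 = 00011100
01101111 xor 00010110 = 01111001
01100100 xor 00011101 = 01111001
01100101 xor 10011001 = 11111100
00100000 xor 11001101 = 11101101
00110111 xor 10101000 = 10011111
00100000 xor 01001101 = 01101101
00110100 xor 11101100 = 11011000

f6 cd 09 b1 62 c9 12 1c 79 79 fc ed 9f 6d d8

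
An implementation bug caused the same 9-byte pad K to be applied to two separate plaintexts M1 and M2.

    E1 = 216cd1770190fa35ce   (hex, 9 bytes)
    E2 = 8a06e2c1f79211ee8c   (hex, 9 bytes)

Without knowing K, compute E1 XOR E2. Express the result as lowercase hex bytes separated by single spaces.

ab 6a 33 b6 f6 02 eb db 42

E1 ⊕ E2 = (M1 ⊕ K) ⊕ (M2 ⊕ K) = M1 ⊕ M2 — the shared key cancels under XOR.
21 XOR 8a = ab
6c XOR 06 = 6a
d1 XOR e2 = 33
77 XOR c1 = b6
01 XOR f7 = f6
90 XOR 92 = 02
fa XOR 11 = eb
35 XOR ee = db
ce XOR 8c = 42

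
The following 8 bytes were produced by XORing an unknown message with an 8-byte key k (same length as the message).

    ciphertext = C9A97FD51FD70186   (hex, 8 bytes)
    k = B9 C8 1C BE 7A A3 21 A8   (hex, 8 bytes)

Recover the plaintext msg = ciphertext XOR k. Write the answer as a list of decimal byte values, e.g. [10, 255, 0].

[112, 97, 99, 107, 101, 116, 32, 46]

byte 0: c9 ⊕ b9 = 70
byte 1: a9 ⊕ c8 = 61
byte 2: 7f ⊕ 1c = 63
byte 3: d5 ⊕ be = 6b
byte 4: 1f ⊕ 7a = 65
byte 5: d7 ⊕ a3 = 74
byte 6: 01 ⊕ 21 = 20
byte 7: 86 ⊕ a8 = 2e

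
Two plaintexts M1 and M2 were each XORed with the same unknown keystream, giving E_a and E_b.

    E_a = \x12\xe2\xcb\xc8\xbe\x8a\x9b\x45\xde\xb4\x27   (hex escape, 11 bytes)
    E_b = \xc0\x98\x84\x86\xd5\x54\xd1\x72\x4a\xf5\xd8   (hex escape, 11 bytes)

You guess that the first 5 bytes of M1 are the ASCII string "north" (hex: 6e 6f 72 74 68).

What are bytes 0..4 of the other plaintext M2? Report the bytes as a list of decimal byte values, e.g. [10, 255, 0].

[188, 21, 61, 58, 3]

First, E_a ⊕ E_b = (M1 ⊕ K) ⊕ (M2 ⊕ K) = M1 ⊕ M2, so the key drops out. Then M2 = (M1 ⊕ M2) ⊕ M1 over the first 5 bytes.
byte 0: (12 XOR c0) XOR 6e = d2 XOR 6e = bc
byte 1: (e2 XOR 98) XOR 6f = 7a XOR 6f = 15
byte 2: (cb XOR 84) XOR 72 = 4f XOR 72 = 3d
byte 3: (c8 XOR 86) XOR 74 = 4e XOR 74 = 3a
byte 4: (be XOR d5) XOR 68 = 6b XOR 68 = 03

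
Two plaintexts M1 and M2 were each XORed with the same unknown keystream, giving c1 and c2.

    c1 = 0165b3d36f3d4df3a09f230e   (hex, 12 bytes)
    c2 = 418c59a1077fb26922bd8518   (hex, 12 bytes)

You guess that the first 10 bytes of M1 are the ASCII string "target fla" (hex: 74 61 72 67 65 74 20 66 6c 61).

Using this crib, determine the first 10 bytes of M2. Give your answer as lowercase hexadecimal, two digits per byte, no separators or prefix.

348898150d36dffcee43

First, c1 ⊕ c2 = (M1 ⊕ K) ⊕ (M2 ⊕ K) = M1 ⊕ M2, so the key drops out. Then M2 = (M1 ⊕ M2) ⊕ M1 over the first 10 bytes.
byte 0: (01 ^ 41) ^ 74 = 40 ^ 74 = 34
byte 1: (65 ^ 8c) ^ 61 = e9 ^ 61 = 88
byte 2: (b3 ^ 59) ^ 72 = ea ^ 72 = 98
byte 3: (d3 ^ a1) ^ 67 = 72 ^ 67 = 15
byte 4: (6f ^ 07) ^ 65 = 68 ^ 65 = 0d
byte 5: (3d ^ 7f) ^ 74 = 42 ^ 74 = 36
byte 6: (4d ^ b2) ^ 20 = ff ^ 20 = df
byte 7: (f3 ^ 69) ^ 66 = 9a ^ 66 = fc
byte 8: (a0 ^ 22) ^ 6c = 82 ^ 6c = ee
byte 9: (9f ^ bd) ^ 61 = 22 ^ 61 = 43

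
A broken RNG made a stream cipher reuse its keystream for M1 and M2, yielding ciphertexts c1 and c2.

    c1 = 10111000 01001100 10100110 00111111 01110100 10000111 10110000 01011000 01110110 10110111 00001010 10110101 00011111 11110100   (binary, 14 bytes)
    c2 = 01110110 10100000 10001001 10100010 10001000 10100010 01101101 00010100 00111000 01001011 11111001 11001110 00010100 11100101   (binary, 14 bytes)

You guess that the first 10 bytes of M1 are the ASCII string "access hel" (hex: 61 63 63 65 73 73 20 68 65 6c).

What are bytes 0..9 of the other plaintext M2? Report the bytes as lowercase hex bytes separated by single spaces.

af 8f 4c f8 8f 56 fd 24 2b 90

First, c1 ⊕ c2 = (M1 ⊕ K) ⊕ (M2 ⊕ K) = M1 ⊕ M2, so the key drops out. Then M2 = (M1 ⊕ M2) ⊕ M1 over the first 10 bytes.
byte 0: (b8 XOR 76) XOR 61 = ce XOR 61 = af
byte 1: (4c XOR a0) XOR 63 = ec XOR 63 = 8f
byte 2: (a6 XOR 89) XOR 63 = 2f XOR 63 = 4c
byte 3: (3f XOR a2) XOR 65 = 9d XOR 65 = f8
byte 4: (74 XOR 88) XOR 73 = fc XOR 73 = 8f
byte 5: (87 XOR a2) XOR 73 = 25 XOR 73 = 56
byte 6: (b0 XOR 6d) XOR 20 = dd XOR 20 = fd
byte 7: (58 XOR 14) XOR 68 = 4c XOR 68 = 24
byte 8: (76 XOR 38) XOR 65 = 4e XOR 65 = 2b
byte 9: (b7 XOR 4b) XOR 6c = fc XOR 6c = 90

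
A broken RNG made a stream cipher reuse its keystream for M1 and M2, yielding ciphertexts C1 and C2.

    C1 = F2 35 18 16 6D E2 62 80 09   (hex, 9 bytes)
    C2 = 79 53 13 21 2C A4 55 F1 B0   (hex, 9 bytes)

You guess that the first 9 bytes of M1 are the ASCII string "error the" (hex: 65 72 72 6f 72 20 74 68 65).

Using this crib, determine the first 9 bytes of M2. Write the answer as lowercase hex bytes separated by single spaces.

ee 14 79 58 33 66 43 19 dc

First, C1 ⊕ C2 = (M1 ⊕ K) ⊕ (M2 ⊕ K) = M1 ⊕ M2, so the key drops out. Then M2 = (M1 ⊕ M2) ⊕ M1 over the first 9 bytes.
byte 0: (f2 ^ 79) ^ 65 = 8b ^ 65 = ee
byte 1: (35 ^ 53) ^ 72 = 66 ^ 72 = 14
byte 2: (18 ^ 13) ^ 72 = 0b ^ 72 = 79
byte 3: (16 ^ 21) ^ 6f = 37 ^ 6f = 58
byte 4: (6d ^ 2c) ^ 72 = 41 ^ 72 = 33
byte 5: (e2 ^ a4) ^ 20 = 46 ^ 20 = 66
byte 6: (62 ^ 55) ^ 74 = 37 ^ 74 = 43
byte 7: (80 ^ f1) ^ 68 = 71 ^ 68 = 19
byte 8: (09 ^ b0) ^ 65 = b9 ^ 65 = dc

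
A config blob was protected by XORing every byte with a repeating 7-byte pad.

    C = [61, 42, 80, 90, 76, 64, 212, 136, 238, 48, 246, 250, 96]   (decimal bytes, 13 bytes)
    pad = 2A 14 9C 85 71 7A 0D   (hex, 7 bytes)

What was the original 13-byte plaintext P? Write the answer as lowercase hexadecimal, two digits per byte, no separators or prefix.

The 7-byte key repeats, so the effective keystream is 2a 14 9c 85 71 7a 0d 2a 14 9c 85 71 7a.
byte 0: 3d XOR 2a = 17
byte 1: 2a XOR 14 = 3e
byte 2: 50 XOR 9c = cc
byte 3: 5a XOR 85 = df
byte 4: 4c XOR 71 = 3d
byte 5: 40 XOR 7a = 3a
byte 6: d4 XOR 0d = d9
byte 7: 88 XOR 2a = a2
byte 8: ee XOR 14 = fa
byte 9: 30 XOR 9c = ac
byte 10: f6 XOR 85 = 73
byte 11: fa XOR 71 = 8b
byte 12: 60 XOR 7a = 1a

173eccdf3d3ad9a2faac738b1a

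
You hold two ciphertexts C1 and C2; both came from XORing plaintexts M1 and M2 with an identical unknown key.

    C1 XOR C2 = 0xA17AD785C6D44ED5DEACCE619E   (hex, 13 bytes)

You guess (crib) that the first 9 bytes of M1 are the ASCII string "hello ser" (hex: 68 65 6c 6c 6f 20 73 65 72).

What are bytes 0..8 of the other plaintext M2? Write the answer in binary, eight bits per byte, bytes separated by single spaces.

Since C1 ⊕ C2 = M1 ⊕ M2, XORing with the guessed M1 bytes yields the corresponding M2 bytes: M2 = (C1 ⊕ C2) ⊕ M1.
byte 0: 10100001 xor 01101000 = 11001001
byte 1: 01111010 xor 01100101 = 00011111
byte 2: 11010111 xor 01101100 = 10111011
byte 3: 10000101 xor 01101100 = 11101001
byte 4: 11000110 xor 01101111 = 10101001
byte 5: 11010100 xor 00100000 = 11110100
byte 6: 01001110 xor 01110011 = 00111101
byte 7: 11010101 xor 01100101 = 10110000
byte 8: 11011110 xor 01110010 = 10101100

11001001 00011111 10111011 11101001 10101001 11110100 00111101 10110000 10101100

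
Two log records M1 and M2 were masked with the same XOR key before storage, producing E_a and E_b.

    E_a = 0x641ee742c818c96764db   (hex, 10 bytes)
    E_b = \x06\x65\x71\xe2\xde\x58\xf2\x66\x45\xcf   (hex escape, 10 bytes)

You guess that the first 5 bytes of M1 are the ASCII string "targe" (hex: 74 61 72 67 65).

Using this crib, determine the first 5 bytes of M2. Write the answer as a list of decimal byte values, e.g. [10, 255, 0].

First, E_a ⊕ E_b = (M1 ⊕ K) ⊕ (M2 ⊕ K) = M1 ⊕ M2, so the key drops out. Then M2 = (M1 ⊕ M2) ⊕ M1 over the first 5 bytes.
byte 0: (64 xor 06) xor 74 = 62 xor 74 = 16
byte 1: (1e xor 65) xor 61 = 7b xor 61 = 1a
byte 2: (e7 xor 71) xor 72 = 96 xor 72 = e4
byte 3: (42 xor e2) xor 67 = a0 xor 67 = c7
byte 4: (c8 xor de) xor 65 = 16 xor 65 = 73

[22, 26, 228, 199, 115]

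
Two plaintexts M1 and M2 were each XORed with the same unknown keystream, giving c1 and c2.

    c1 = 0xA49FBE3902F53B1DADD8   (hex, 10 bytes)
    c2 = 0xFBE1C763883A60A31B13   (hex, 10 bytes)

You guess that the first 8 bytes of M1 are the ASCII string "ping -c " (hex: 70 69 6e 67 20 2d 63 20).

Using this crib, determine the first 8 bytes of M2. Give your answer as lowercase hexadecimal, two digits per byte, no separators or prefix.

First, c1 ⊕ c2 = (M1 ⊕ K) ⊕ (M2 ⊕ K) = M1 ⊕ M2, so the key drops out. Then M2 = (M1 ⊕ M2) ⊕ M1 over the first 8 bytes.
byte 0: (a4 ^ fb) ^ 70 = 5f ^ 70 = 2f
byte 1: (9f ^ e1) ^ 69 = 7e ^ 69 = 17
byte 2: (be ^ c7) ^ 6e = 79 ^ 6e = 17
byte 3: (39 ^ 63) ^ 67 = 5a ^ 67 = 3d
byte 4: (02 ^ 88) ^ 20 = 8a ^ 20 = aa
byte 5: (f5 ^ 3a) ^ 2d = cf ^ 2d = e2
byte 6: (3b ^ 60) ^ 63 = 5b ^ 63 = 38
byte 7: (1d ^ a3) ^ 20 = be ^ 20 = 9e

2f17173daae2389e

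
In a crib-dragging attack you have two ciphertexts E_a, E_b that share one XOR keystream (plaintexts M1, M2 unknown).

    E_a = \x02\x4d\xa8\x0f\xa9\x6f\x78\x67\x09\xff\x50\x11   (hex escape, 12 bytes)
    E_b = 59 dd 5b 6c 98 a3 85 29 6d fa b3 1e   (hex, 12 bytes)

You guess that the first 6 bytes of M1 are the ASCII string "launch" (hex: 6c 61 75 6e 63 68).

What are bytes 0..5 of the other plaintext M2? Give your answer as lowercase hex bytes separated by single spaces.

37 f1 86 0d 52 a4

First, E_a ⊕ E_b = (M1 ⊕ K) ⊕ (M2 ⊕ K) = M1 ⊕ M2, so the key drops out. Then M2 = (M1 ⊕ M2) ⊕ M1 over the first 6 bytes.
byte 0: (02 ^ 59) ^ 6c = 5b ^ 6c = 37
byte 1: (4d ^ dd) ^ 61 = 90 ^ 61 = f1
byte 2: (a8 ^ 5b) ^ 75 = f3 ^ 75 = 86
byte 3: (0f ^ 6c) ^ 6e = 63 ^ 6e = 0d
byte 4: (a9 ^ 98) ^ 63 = 31 ^ 63 = 52
byte 5: (6f ^ a3) ^ 68 = cc ^ 68 = a4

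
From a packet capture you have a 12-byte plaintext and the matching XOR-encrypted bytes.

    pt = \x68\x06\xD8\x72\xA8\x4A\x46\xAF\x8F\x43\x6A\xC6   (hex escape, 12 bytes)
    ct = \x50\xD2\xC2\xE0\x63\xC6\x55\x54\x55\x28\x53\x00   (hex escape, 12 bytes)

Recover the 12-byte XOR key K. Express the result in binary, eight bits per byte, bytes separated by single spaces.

00111000 11010100 00011010 10010010 11001011 10001100 00010011 11111011 11011010 01101011 00111001 11000110

Since ct = pt ⊕ K, XORing both sides with pt gives K = pt ⊕ ct.
68 ⊕ 50 = 38
06 ⊕ d2 = d4
d8 ⊕ c2 = 1a
72 ⊕ e0 = 92
a8 ⊕ 63 = cb
4a ⊕ c6 = 8c
46 ⊕ 55 = 13
af ⊕ 54 = fb
8f ⊕ 55 = da
43 ⊕ 28 = 6b
6a ⊕ 53 = 39
c6 ⊕ 00 = c6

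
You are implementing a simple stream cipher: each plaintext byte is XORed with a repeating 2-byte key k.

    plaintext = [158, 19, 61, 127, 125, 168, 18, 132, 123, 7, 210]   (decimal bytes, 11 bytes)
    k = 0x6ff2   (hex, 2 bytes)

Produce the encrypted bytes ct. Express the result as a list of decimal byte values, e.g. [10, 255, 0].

The 2-byte key repeats, so the effective keystream is 6f f2 6f f2 6f f2 6f f2 6f f2 6f.
byte 0: 9e ^ 6f = f1
byte 1: 13 ^ f2 = e1
byte 2: 3d ^ 6f = 52
byte 3: 7f ^ f2 = 8d
byte 4: 7d ^ 6f = 12
byte 5: a8 ^ f2 = 5a
byte 6: 12 ^ 6f = 7d
byte 7: 84 ^ f2 = 76
byte 8: 7b ^ 6f = 14
byte 9: 07 ^ f2 = f5
byte 10: d2 ^ 6f = bd

[241, 225, 82, 141, 18, 90, 125, 118, 20, 245, 189]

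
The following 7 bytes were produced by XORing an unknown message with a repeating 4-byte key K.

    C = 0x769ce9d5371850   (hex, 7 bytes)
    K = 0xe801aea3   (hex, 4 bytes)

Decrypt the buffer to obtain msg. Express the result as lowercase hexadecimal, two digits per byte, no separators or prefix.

9e9d4776df19fe

The 4-byte key repeats, so the effective keystream is e8 01 ae a3 e8 01 ae.
byte 0: 01110110 xor 11101000 = 10011110
byte 1: 10011100 xor 00000001 = 10011101
byte 2: 11101001 xor 10101110 = 01000111
byte 3: 11010101 xor 10100011 = 01110110
byte 4: 00110111 xor 11101000 = 11011111
byte 5: 00011000 xor 00000001 = 00011001
byte 6: 01010000 xor 10101110 = 11111110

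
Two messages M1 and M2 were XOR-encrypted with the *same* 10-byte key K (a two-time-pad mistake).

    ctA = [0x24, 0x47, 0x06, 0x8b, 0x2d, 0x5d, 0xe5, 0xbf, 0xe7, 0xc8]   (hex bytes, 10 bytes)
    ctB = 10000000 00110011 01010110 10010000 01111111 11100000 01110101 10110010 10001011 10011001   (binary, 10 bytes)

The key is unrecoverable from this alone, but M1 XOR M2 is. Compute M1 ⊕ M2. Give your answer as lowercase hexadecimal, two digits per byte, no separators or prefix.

a474501b52bd900d6c51

ctA ⊕ ctB = (M1 ⊕ K) ⊕ (M2 ⊕ K) = M1 ⊕ M2 — the shared key cancels under XOR.
byte 0: 24 XOR 80 = a4
byte 1: 47 XOR 33 = 74
byte 2: 06 XOR 56 = 50
byte 3: 8b XOR 90 = 1b
byte 4: 2d XOR 7f = 52
byte 5: 5d XOR e0 = bd
byte 6: e5 XOR 75 = 90
byte 7: bf XOR b2 = 0d
byte 8: e7 XOR 8b = 6c
byte 9: c8 XOR 99 = 51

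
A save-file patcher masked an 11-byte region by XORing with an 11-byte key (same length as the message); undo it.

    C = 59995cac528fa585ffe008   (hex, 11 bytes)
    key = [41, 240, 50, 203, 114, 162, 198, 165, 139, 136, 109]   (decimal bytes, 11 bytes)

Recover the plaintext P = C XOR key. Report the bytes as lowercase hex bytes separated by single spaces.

01011001 xor 00101001 = 01110000
10011001 xor 11110000 = 01101001
01011100 xor 00110010 = 01101110
10101100 xor 11001011 = 01100111
01010010 xor 01110010 = 00100000
10001111 xor 10100010 = 00101101
10100101 xor 11000110 = 01100011
10000101 xor 10100101 = 00100000
11111111 xor 10001011 = 01110100
11100000 xor 10001000 = 01101000
00001000 xor 01101101 = 01100101

70 69 6e 67 20 2d 63 20 74 68 65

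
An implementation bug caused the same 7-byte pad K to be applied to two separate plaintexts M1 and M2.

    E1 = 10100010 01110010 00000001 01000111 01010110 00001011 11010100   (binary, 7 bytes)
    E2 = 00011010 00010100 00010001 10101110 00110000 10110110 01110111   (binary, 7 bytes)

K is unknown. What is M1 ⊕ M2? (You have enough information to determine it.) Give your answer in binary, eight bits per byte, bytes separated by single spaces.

10111000 01100110 00010000 11101001 01100110 10111101 10100011

E1 ⊕ E2 = (M1 ⊕ K) ⊕ (M2 ⊕ K) = M1 ⊕ M2 — the shared key cancels under XOR.
a2 XOR 1a = b8
72 XOR 14 = 66
01 XOR 11 = 10
47 XOR ae = e9
56 XOR 30 = 66
0b XOR b6 = bd
d4 XOR 77 = a3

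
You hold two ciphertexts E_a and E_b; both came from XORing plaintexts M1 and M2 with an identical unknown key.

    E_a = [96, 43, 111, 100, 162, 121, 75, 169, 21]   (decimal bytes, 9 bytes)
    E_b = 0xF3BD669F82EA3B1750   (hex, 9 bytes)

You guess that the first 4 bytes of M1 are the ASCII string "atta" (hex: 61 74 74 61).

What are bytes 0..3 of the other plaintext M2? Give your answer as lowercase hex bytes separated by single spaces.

First, E_a ⊕ E_b = (M1 ⊕ K) ⊕ (M2 ⊕ K) = M1 ⊕ M2, so the key drops out. Then M2 = (M1 ⊕ M2) ⊕ M1 over the first 4 bytes.
byte 0: (60 ⊕ f3) ⊕ 61 = 93 ⊕ 61 = f2
byte 1: (2b ⊕ bd) ⊕ 74 = 96 ⊕ 74 = e2
byte 2: (6f ⊕ 66) ⊕ 74 = 09 ⊕ 74 = 7d
byte 3: (64 ⊕ 9f) ⊕ 61 = fb ⊕ 61 = 9a

f2 e2 7d 9a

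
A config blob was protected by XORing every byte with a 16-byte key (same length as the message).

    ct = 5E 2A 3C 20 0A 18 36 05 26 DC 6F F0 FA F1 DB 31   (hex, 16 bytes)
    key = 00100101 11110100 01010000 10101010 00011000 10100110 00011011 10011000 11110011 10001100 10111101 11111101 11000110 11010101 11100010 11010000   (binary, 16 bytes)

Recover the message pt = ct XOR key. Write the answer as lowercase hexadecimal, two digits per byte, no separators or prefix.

byte 0:  94 ^  37 = 123
byte 1:  42 ^ 244 = 222
byte 2:  60 ^  80 = 108
byte 3:  32 ^ 170 = 138
byte 4:  10 ^  24 =  18
byte 5:  24 ^ 166 = 190
byte 6:  54 ^  27 =  45
byte 7:   5 ^ 152 = 157
byte 8:  38 ^ 243 = 213
byte 9: 220 ^ 140 =  80
byte 10: 111 ^ 189 = 210
byte 11: 240 ^ 253 =  13
byte 12: 250 ^ 198 =  60
byte 13: 241 ^ 213 =  36
byte 14: 219 ^ 226 =  57
byte 15:  49 ^ 208 = 225

7bde6c8a12be2d9dd550d20d3c2439e1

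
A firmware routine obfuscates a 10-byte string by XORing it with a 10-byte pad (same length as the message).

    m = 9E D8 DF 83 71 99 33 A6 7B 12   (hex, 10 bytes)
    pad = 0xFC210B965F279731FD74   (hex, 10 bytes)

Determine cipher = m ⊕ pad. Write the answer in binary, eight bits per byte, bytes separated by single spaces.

byte 0: 158 xor 252 =  98
byte 1: 216 xor  33 = 249
byte 2: 223 xor  11 = 212
byte 3: 131 xor 150 =  21
byte 4: 113 xor  95 =  46
byte 5: 153 xor  39 = 190
byte 6:  51 xor 151 = 164
byte 7: 166 xor  49 = 151
byte 8: 123 xor 253 = 134
byte 9:  18 xor 116 = 102

01100010 11111001 11010100 00010101 00101110 10111110 10100100 10010111 10000110 01100110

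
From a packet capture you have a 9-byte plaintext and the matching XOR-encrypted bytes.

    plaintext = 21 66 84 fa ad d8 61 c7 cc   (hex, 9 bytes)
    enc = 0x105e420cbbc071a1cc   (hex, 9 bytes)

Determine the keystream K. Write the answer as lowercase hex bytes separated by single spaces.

Since enc = plaintext ⊕ K, XORing both sides with plaintext gives K = plaintext ⊕ enc.
21 ^ 10 = 31
66 ^ 5e = 38
84 ^ 42 = c6
fa ^ 0c = f6
ad ^ bb = 16
d8 ^ c0 = 18
61 ^ 71 = 10
c7 ^ a1 = 66
cc ^ cc = 00

31 38 c6 f6 16 18 10 66 00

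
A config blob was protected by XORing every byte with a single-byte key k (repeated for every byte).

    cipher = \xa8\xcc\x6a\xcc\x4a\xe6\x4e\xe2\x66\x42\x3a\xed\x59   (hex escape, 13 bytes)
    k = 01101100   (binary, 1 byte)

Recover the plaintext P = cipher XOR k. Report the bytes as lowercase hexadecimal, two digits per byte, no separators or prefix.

c4a006a0268a228e0a2e568135

The 1-byte key repeats, so the effective keystream is 6c 6c 6c 6c 6c 6c 6c 6c 6c 6c 6c 6c 6c.
byte 0: a8 xor 6c = c4
byte 1: cc xor 6c = a0
byte 2: 6a xor 6c = 06
byte 3: cc xor 6c = a0
byte 4: 4a xor 6c = 26
byte 5: e6 xor 6c = 8a
byte 6: 4e xor 6c = 22
byte 7: e2 xor 6c = 8e
byte 8: 66 xor 6c = 0a
byte 9: 42 xor 6c = 2e
byte 10: 3a xor 6c = 56
byte 11: ed xor 6c = 81
byte 12: 59 xor 6c = 35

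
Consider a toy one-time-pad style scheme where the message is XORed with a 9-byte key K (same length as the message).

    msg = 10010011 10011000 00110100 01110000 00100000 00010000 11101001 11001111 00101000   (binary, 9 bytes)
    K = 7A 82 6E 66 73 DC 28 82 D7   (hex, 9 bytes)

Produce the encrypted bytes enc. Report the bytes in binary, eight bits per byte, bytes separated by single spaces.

93 xor 7a = e9
98 xor 82 = 1a
34 xor 6e = 5a
70 xor 66 = 16
20 xor 73 = 53
10 xor dc = cc
e9 xor 28 = c1
cf xor 82 = 4d
28 xor d7 = ff

11101001 00011010 01011010 00010110 01010011 11001100 11000001 01001101 11111111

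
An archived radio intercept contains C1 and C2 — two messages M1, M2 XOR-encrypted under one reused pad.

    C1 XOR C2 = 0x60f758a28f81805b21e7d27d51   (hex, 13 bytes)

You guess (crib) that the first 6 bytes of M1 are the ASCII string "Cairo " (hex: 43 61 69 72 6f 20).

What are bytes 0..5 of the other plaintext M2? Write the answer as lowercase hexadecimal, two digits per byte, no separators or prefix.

Since C1 ⊕ C2 = M1 ⊕ M2, XORing with the guessed M1 bytes yields the corresponding M2 bytes: M2 = (C1 ⊕ C2) ⊕ M1.
byte 0: 60 ^ 43 = 23
byte 1: f7 ^ 61 = 96
byte 2: 58 ^ 69 = 31
byte 3: a2 ^ 72 = d0
byte 4: 8f ^ 6f = e0
byte 5: 81 ^ 20 = a1

239631d0e0a1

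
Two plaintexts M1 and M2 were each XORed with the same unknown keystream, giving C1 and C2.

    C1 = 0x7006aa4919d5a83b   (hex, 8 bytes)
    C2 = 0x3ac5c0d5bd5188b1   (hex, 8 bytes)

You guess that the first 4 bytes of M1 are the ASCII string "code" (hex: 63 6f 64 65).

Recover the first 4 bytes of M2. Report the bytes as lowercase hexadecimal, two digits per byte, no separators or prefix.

First, C1 ⊕ C2 = (M1 ⊕ K) ⊕ (M2 ⊕ K) = M1 ⊕ M2, so the key drops out. Then M2 = (M1 ⊕ M2) ⊕ M1 over the first 4 bytes.
byte 0: (70 XOR 3a) XOR 63 = 4a XOR 63 = 29
byte 1: (06 XOR c5) XOR 6f = c3 XOR 6f = ac
byte 2: (aa XOR c0) XOR 64 = 6a XOR 64 = 0e
byte 3: (49 XOR d5) XOR 65 = 9c XOR 65 = f9

29ac0ef9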